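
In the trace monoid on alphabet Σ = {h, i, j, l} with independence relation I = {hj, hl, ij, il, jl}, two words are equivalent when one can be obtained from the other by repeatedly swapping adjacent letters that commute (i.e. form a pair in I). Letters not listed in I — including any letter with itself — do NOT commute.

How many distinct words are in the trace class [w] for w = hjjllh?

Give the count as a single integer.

90

piece 0:h — minimal
piece 1:j — minimal
piece 2:j rests on {1:j}
piece 3:l — minimal
piece 4:l rests on {3:l}
piece 5:h rests on {0:h}
minimal pieces: {0:h, 1:j, 3:l}
ways to finish when only these pieces remain (= sum over removing one remaining piece with nothing left below it):
  1 left: {2}→1  {4}→1  {5}→1
  2 left: {0,5}→1  {1,2}→1  {2,4}→2  {2,5}→2  {3,4}→1  {4,5}→2
  3 left: {0,2,5}→3  {0,4,5}→3  {1,2,4}→3  {1,2,5}→3  {2,3,4}→3  {2,4,5}→6  {3,4,5}→3
  4 left: {0,1,2,5}→6  {0,2,4,5}→12  {0,3,4,5}→6  {1,2,3,4}→6  {1,2,4,5}→12  {2,3,4,5}→12
  placing 0:h first → 30 extensions
  placing 1:j first → 30 extensions
  placing 3:l first → 30 extensions
total linear extensions = 90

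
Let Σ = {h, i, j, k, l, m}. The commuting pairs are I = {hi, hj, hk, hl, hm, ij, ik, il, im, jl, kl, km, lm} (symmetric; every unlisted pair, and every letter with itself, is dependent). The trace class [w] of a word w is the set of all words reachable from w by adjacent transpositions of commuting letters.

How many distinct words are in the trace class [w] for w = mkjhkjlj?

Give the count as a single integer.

112

#0=m has no predecessor
#1=k has no predecessor
#2=j depends on [0:m, 1:k]
#3=h has no predecessor
#4=k depends on [2:j]
#5=j depends on [4:k]
#6=l has no predecessor
#7=j depends on [5:j]
sources: [0:m, 1:k, 3:h, 6:l]
N(rest) = Σ N(rest − s) over sources s of rest; N(one piece) = 1:
  size 1 → [3]=1  [6]=1  [7]=1
  size 2 → [3,6]=2  [3,7]=2  [5,7]=1  [6,7]=2
  size 3 → [3,5,7]=3  [3,6,7]=6  [4,5,7]=1  [5,6,7]=3
  size 4 → [2,4,5,7]=1  [3,4,5,7]=4  [3,5,6,7]=12  [4,5,6,7]=4
  size 5 → [0,2,4,5,7]=1  [1,2,4,5,7]=1  [2,3,4,5,7]=5  [2,4,5,6,7]=5  [3,4,5,6,7]=20
  size 6 → [0,1,2,4,5,7]=2  [0,2,3,4,5,7]=6  [0,2,4,5,6,7]=6  [1,2,3,4,5,7]=6  [1,2,4,5,6,7]=6  [2,3,4,5,6,7]=30
  first=0(m) contributes 42
  first=1(k) contributes 42
  first=3(h) contributes 14
  first=6(l) contributes 14
|[w]| = 112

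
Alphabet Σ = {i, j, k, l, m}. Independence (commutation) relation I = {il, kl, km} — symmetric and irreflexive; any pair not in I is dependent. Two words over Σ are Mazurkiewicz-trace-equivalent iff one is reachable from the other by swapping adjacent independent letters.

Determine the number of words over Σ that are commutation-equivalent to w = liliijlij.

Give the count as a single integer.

20

0(l) covers ∅
1(i) covers ∅
2(l) covers 0:l
3(i) covers 1:i
4(i) covers 3:i
5(j) covers 2:l, 4:i
6(l) covers 5:j
7(i) covers 5:j
8(j) covers 6:l, 7:i
floor of heap: 0:l, 1:i
completions by unplaced set U, small U first (add the entries for U minus each lowest piece of U):
  |U|=1: {8}:1
  |U|=2: {6,8}:1  {7,8}:1
  |U|=3: {6,7,8}:2
  |U|=4: {5,6,7,8}:2
  |U|=5: {2,5,6,7,8}:2  {4,5,6,7,8}:2
  |U|=6: {0,2,5,6,7,8}:2  {2,4,5,6,7,8}:4  {3,4,5,6,7,8}:2
  |U|=7: {0,2,4,5,6,7,8}:6  {1,3,4,5,6,7,8}:2  {2,3,4,5,6,7,8}:6
  start at 0(l): 8
  start at 1(i): 12
sum over floor = 20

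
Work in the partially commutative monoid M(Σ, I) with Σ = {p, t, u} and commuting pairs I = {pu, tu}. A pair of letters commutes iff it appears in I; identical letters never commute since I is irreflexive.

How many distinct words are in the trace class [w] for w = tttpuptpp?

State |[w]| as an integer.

9

#0=t has no predecessor
#1=t depends on [0:t]
#2=t depends on [1:t]
#3=p depends on [2:t]
#4=u has no predecessor
#5=p depends on [3:p]
#6=t depends on [5:p]
#7=p depends on [6:t]
#8=p depends on [7:p]
sources: [0:t, 4:u]
N(rest) = Σ N(rest − s) over sources s of rest; N(one piece) = 1:
  size 1 → [4]=1  [8]=1
  size 2 → [4,8]=2  [7,8]=1
  size 3 → [4,7,8]=3  [6,7,8]=1
  size 4 → [4,6,7,8]=4  [5,6,7,8]=1
  size 5 → [3,5,6,7,8]=1  [4,5,6,7,8]=5
  size 6 → [2,3,5,6,7,8]=1  [3,4,5,6,7,8]=6
  size 7 → [1,2,3,5,6,7,8]=1  [2,3,4,5,6,7,8]=7
  first=0(t) contributes 8
  first=4(u) contributes 1
|[w]| = 9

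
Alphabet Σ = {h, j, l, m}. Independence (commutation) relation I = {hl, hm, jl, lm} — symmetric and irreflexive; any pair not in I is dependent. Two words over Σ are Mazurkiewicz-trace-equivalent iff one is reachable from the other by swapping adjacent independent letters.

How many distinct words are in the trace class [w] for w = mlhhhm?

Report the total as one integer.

piece 0:m — minimal
piece 1:l — minimal
piece 2:h — minimal
piece 3:h rests on {2:h}
piece 4:h rests on {3:h}
piece 5:m rests on {0:m}
minimal pieces: {0:m, 1:l, 2:h}
ways to finish when only these pieces remain (= sum over removing one remaining piece with nothing left below it):
  1 left: {1}→1  {4}→1  {5}→1
  2 left: {0,5}→1  {1,4}→2  {1,5}→2  {3,4}→1  {4,5}→2
  3 left: {0,1,5}→3  {0,4,5}→3  {1,3,4}→3  {1,4,5}→6  {2,3,4}→1  {3,4,5}→3
  4 left: {0,1,4,5}→12  {0,3,4,5}→6  {1,2,3,4}→4  {1,3,4,5}→12  {2,3,4,5}→4
  placing 0:m first → 20 extensions
  placing 1:l first → 10 extensions
  placing 2:h first → 30 extensions
total linear extensions = 60

60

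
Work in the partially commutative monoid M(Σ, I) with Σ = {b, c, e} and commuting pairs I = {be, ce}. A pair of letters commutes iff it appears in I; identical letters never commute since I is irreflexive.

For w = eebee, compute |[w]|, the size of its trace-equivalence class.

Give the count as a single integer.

5

#0=e has no predecessor
#1=e depends on [0:e]
#2=b has no predecessor
#3=e depends on [1:e]
#4=e depends on [3:e]
sources: [0:e, 2:b]
N(rest) = Σ N(rest − s) over sources s of rest; N(one piece) = 1:
  size 1 → [2]=1  [4]=1
  size 2 → [2,4]=2  [3,4]=1
  size 3 → [1,3,4]=1  [2,3,4]=3
  first=0(e) contributes 4
  first=2(b) contributes 1
|[w]| = 5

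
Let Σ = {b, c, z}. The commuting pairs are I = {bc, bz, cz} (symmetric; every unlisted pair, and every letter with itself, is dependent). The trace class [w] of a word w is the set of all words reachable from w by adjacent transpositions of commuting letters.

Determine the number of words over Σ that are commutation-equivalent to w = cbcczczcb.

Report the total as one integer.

drop 0:c onto floor
drop 1:b onto floor
drop 2:c onto {0:c}
drop 3:c onto {2:c}
drop 4:z onto floor
drop 5:c onto {3:c}
drop 6:z onto {4:z}
drop 7:c onto {5:c}
drop 8:b onto {1:b}
ground layer = {0:c, 1:b, 4:z}
drop-orders for the pieces not yet dropped (sum over which currently-grounded one goes next):
  1 to go: {6} 1  {7} 1  {8} 1
  2 to go: {1,8} 1  {4,6} 1  {5,7} 1  {6,7} 2  {6,8} 2  {7,8} 2
  3 to go: {1,6,8} 3  {1,7,8} 3  {3,5,7} 1  {4,6,7} 3  {4,6,8} 3  {5,6,7} 3  {5,7,8} 3  {6,7,8} 6
  4 to go: {1,4,6,8} 6  {1,5,7,8} 6  {1,6,7,8} 12  {2,3,5,7} 1  {3,5,6,7} 4  {3,5,7,8} 4  {4,5,6,7} 6  {4,6,7,8} 12  {5,6,7,8} 12
  5 to go: {0,2,3,5,7} 1  {1,3,5,7,8} 10  {1,4,6,7,8} 30  {1,5,6,7,8} 30  {2,3,5,6,7} 5  {2,3,5,7,8} 5  {3,4,5,6,7} 10  {3,5,6,7,8} 20  {4,5,6,7,8} 30
  6 to go: {0,2,3,5,6,7} 6  {0,2,3,5,7,8} 6  {1,2,3,5,7,8} 15  {1,3,5,6,7,8} 60  {1,4,5,6,7,8} 90  {2,3,4,5,6,7} 15  {2,3,5,6,7,8} 30  {3,4,5,6,7,8} 60
  7 to go: {0,1,2,3,5,7,8} 21  {0,2,3,4,5,6,7} 21  {0,2,3,5,6,7,8} 42  {1,2,3,5,6,7,8} 105  {1,3,4,5,6,7,8} 210  {2,3,4,5,6,7,8} 105
  if 0:c drops first: 420 orders
  if 1:b drops first: 168 orders
  if 4:z drops first: 168 orders
heap linearizations: 756

756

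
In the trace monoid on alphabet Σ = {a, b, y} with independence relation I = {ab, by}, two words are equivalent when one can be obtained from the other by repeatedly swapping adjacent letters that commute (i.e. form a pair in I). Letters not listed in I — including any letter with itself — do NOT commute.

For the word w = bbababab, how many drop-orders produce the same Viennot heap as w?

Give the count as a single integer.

0(b) covers ∅
1(b) covers 0:b
2(a) covers ∅
3(b) covers 1:b
4(a) covers 2:a
5(b) covers 3:b
6(a) covers 4:a
7(b) covers 5:b
floor of heap: 0:b, 2:a
completions by unplaced set U, small U first (add the entries for U minus each lowest piece of U):
  |U|=1: {6}:1  {7}:1
  |U|=2: {4,6}:1  {5,7}:1  {6,7}:2
  |U|=3: {2,4,6}:1  {3,5,7}:1  {4,6,7}:3  {5,6,7}:3
  |U|=4: {1,3,5,7}:1  {2,4,6,7}:4  {3,5,6,7}:4  {4,5,6,7}:6
  |U|=5: {0,1,3,5,7}:1  {1,3,5,6,7}:5  {2,4,5,6,7}:10  {3,4,5,6,7}:10
  |U|=6: {0,1,3,5,6,7}:6  {1,3,4,5,6,7}:15  {2,3,4,5,6,7}:20
  start at 0(b): 35
  start at 2(a): 21
sum over floor = 56

56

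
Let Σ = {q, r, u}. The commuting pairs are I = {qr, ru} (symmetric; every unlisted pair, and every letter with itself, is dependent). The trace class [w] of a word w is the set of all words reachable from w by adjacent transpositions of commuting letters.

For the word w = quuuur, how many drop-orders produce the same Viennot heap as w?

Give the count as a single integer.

6

#0=q has no predecessor
#1=u depends on [0:q]
#2=u depends on [1:u]
#3=u depends on [2:u]
#4=u depends on [3:u]
#5=r has no predecessor
sources: [0:q, 5:r]
N(rest) = Σ N(rest − s) over sources s of rest; N(one piece) = 1:
  size 1 → [4]=1  [5]=1
  size 2 → [3,4]=1  [4,5]=2
  size 3 → [2,3,4]=1  [3,4,5]=3
  size 4 → [1,2,3,4]=1  [2,3,4,5]=4
  first=0(q) contributes 5
  first=5(r) contributes 1
|[w]| = 6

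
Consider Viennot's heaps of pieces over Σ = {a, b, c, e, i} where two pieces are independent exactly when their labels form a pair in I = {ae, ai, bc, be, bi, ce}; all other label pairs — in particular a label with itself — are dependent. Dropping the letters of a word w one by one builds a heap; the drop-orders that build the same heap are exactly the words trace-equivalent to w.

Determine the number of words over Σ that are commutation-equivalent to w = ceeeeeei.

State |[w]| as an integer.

7

0(c) covers ∅
1(e) covers ∅
2(e) covers 1:e
3(e) covers 2:e
4(e) covers 3:e
5(e) covers 4:e
6(e) covers 5:e
7(i) covers 0:c, 6:e
floor of heap: 0:c, 1:e
completions by unplaced set U, small U first (add the entries for U minus each lowest piece of U):
  |U|=1: {7}:1
  |U|=2: {0,7}:1  {6,7}:1
  |U|=3: {0,6,7}:2  {5,6,7}:1
  |U|=4: {0,5,6,7}:3  {4,5,6,7}:1
  |U|=5: {0,4,5,6,7}:4  {3,4,5,6,7}:1
  |U|=6: {0,3,4,5,6,7}:5  {2,3,4,5,6,7}:1
  start at 0(c): 1
  start at 1(e): 6
sum over floor = 7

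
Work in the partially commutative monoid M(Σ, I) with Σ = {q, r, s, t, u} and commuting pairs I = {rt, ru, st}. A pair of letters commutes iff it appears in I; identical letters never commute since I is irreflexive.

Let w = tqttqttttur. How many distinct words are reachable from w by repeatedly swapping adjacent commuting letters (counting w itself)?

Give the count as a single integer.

6

piece 0:t — minimal
piece 1:q rests on {0:t}
piece 2:t rests on {1:q}
piece 3:t rests on {2:t}
piece 4:q rests on {3:t}
piece 5:t rests on {4:q}
piece 6:t rests on {5:t}
piece 7:t rests on {6:t}
piece 8:t rests on {7:t}
piece 9:u rests on {8:t}
piece 10:r rests on {4:q}
minimal pieces: {0:t}
ways to finish when only these pieces remain (= sum over removing one remaining piece with nothing left below it):
  1 left: {9}→1  {10}→1
  2 left: {8,9}→1  {9,10}→2
  3 left: {7,8,9}→1  {8,9,10}→3
  4 left: {6,7,8,9}→1  {7,8,9,10}→4
  5 left: {5,6,7,8,9}→1  {6,7,8,9,10}→5
  6 left: {5,6,7,8,9,10}→6
  7 left: {4,5,6,7,8,9,10}→6
  8 left: {3,4,5,6,7,8,9,10}→6
  9 left: {2,3,4,5,6,7,8,9,10}→6
  placing 0:t first → 6 extensions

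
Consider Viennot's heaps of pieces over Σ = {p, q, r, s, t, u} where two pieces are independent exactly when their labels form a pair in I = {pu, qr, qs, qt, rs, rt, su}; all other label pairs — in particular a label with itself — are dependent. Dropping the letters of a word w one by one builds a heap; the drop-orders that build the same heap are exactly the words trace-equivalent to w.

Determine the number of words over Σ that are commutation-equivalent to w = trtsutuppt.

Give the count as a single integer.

drop 0:t onto floor
drop 1:r onto floor
drop 2:t onto {0:t}
drop 3:s onto {2:t}
drop 4:u onto {1:r, 2:t}
drop 5:t onto {3:s, 4:u}
drop 6:u onto {5:t}
drop 7:p onto {5:t}
drop 8:p onto {7:p}
drop 9:t onto {6:u, 8:p}
ground layer = {0:t, 1:r}
drop-orders for the pieces not yet dropped (sum over which currently-grounded one goes next):
  1 to go: {9} 1
  2 to go: {6,9} 1  {8,9} 1
  3 to go: {6,8,9} 2  {7,8,9} 1
  4 to go: {6,7,8,9} 3
  5 to go: {5,6,7,8,9} 3
  6 to go: {3,5,6,7,8,9} 3  {4,5,6,7,8,9} 3
  7 to go: {1,4,5,6,7,8,9} 3  {3,4,5,6,7,8,9} 6
  8 to go: {1,3,4,5,6,7,8,9} 9  {2,3,4,5,6,7,8,9} 6
  if 0:t drops first: 15 orders
  if 1:r drops first: 6 orders
heap linearizations: 21

21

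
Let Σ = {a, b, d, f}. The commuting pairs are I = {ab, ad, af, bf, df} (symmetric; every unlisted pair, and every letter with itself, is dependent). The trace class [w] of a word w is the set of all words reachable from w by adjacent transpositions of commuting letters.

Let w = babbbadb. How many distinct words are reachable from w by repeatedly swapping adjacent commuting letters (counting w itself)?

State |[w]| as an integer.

28

drop 0:b onto floor
drop 1:a onto floor
drop 2:b onto {0:b}
drop 3:b onto {2:b}
drop 4:b onto {3:b}
drop 5:a onto {1:a}
drop 6:d onto {4:b}
drop 7:b onto {6:d}
ground layer = {0:b, 1:a}
drop-orders for the pieces not yet dropped (sum over which currently-grounded one goes next):
  1 to go: {5} 1  {7} 1
  2 to go: {1,5} 1  {5,7} 2  {6,7} 1
  3 to go: {1,5,7} 3  {4,6,7} 1  {5,6,7} 3
  4 to go: {1,5,6,7} 6  {3,4,6,7} 1  {4,5,6,7} 4
  5 to go: {1,4,5,6,7} 10  {2,3,4,6,7} 1  {3,4,5,6,7} 5
  6 to go: {0,2,3,4,6,7} 1  {1,3,4,5,6,7} 15  {2,3,4,5,6,7} 6
  if 0:b drops first: 21 orders
  if 1:a drops first: 7 orders
heap linearizations: 28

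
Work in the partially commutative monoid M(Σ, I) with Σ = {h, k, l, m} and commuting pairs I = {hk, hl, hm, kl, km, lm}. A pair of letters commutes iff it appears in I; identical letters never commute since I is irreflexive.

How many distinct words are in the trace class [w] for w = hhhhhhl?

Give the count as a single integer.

7

#0=h has no predecessor
#1=h depends on [0:h]
#2=h depends on [1:h]
#3=h depends on [2:h]
#4=h depends on [3:h]
#5=h depends on [4:h]
#6=l has no predecessor
sources: [0:h, 6:l]
N(rest) = Σ N(rest − s) over sources s of rest; N(one piece) = 1:
  size 1 → [5]=1  [6]=1
  size 2 → [4,5]=1  [5,6]=2
  size 3 → [3,4,5]=1  [4,5,6]=3
  size 4 → [2,3,4,5]=1  [3,4,5,6]=4
  size 5 → [1,2,3,4,5]=1  [2,3,4,5,6]=5
  first=0(h) contributes 6
  first=6(l) contributes 1
|[w]| = 7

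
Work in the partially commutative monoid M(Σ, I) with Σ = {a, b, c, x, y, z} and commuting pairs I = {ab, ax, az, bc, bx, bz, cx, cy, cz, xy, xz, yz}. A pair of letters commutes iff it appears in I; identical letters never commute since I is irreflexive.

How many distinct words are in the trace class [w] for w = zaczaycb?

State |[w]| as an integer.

drop 0:z onto floor
drop 1:a onto floor
drop 2:c onto {1:a}
drop 3:z onto {0:z}
drop 4:a onto {2:c}
drop 5:y onto {4:a}
drop 6:c onto {4:a}
drop 7:b onto {5:y}
ground layer = {0:z, 1:a}
drop-orders for the pieces not yet dropped (sum over which currently-grounded one goes next):
  1 to go: {3} 1  {6} 1  {7} 1
  2 to go: {0,3} 1  {3,6} 2  {3,7} 2  {5,7} 1  {6,7} 2
  3 to go: {0,3,6} 3  {0,3,7} 3  {3,5,7} 3  {3,6,7} 6  {5,6,7} 3
  4 to go: {0,3,5,7} 6  {0,3,6,7} 12  {3,5,6,7} 12  {4,5,6,7} 3
  5 to go: {0,3,5,6,7} 30  {2,4,5,6,7} 3  {3,4,5,6,7} 15
  6 to go: {0,3,4,5,6,7} 45  {1,2,4,5,6,7} 3  {2,3,4,5,6,7} 18
  if 0:z drops first: 21 orders
  if 1:a drops first: 63 orders
heap linearizations: 84

84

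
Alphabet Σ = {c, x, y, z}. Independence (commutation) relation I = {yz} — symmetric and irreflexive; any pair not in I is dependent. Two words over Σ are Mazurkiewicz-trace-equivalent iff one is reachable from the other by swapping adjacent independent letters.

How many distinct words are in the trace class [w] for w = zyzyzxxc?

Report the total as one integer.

10

drop 0:z onto floor
drop 1:y onto floor
drop 2:z onto {0:z}
drop 3:y onto {1:y}
drop 4:z onto {2:z}
drop 5:x onto {3:y, 4:z}
drop 6:x onto {5:x}
drop 7:c onto {6:x}
ground layer = {0:z, 1:y}
drop-orders for the pieces not yet dropped (sum over which currently-grounded one goes next):
  1 to go: {7} 1
  2 to go: {6,7} 1
  3 to go: {5,6,7} 1
  4 to go: {3,5,6,7} 1  {4,5,6,7} 1
  5 to go: {1,3,5,6,7} 1  {2,4,5,6,7} 1  {3,4,5,6,7} 2
  6 to go: {0,2,4,5,6,7} 1  {1,3,4,5,6,7} 3  {2,3,4,5,6,7} 3
  if 0:z drops first: 6 orders
  if 1:y drops first: 4 orders
heap linearizations: 10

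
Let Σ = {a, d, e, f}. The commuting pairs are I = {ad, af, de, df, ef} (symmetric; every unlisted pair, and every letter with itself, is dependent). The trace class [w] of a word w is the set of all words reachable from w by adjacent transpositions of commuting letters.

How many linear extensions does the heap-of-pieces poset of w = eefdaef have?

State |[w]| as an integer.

105

#0=e has no predecessor
#1=e depends on [0:e]
#2=f has no predecessor
#3=d has no predecessor
#4=a depends on [1:e]
#5=e depends on [4:a]
#6=f depends on [2:f]
sources: [0:e, 2:f, 3:d]
N(rest) = Σ N(rest − s) over sources s of rest; N(one piece) = 1:
  size 1 → [3]=1  [5]=1  [6]=1
  size 2 → [2,6]=1  [3,5]=2  [3,6]=2  [4,5]=1  [5,6]=2
  size 3 → [1,4,5]=1  [2,3,6]=3  [2,5,6]=3  [3,4,5]=3  [3,5,6]=6  [4,5,6]=3
  size 4 → [0,1,4,5]=1  [1,3,4,5]=4  [1,4,5,6]=4  [2,3,5,6]=12  [2,4,5,6]=6  [3,4,5,6]=12
  size 5 → [0,1,3,4,5]=5  [0,1,4,5,6]=5  [1,2,4,5,6]=10  [1,3,4,5,6]=20  [2,3,4,5,6]=30
  first=0(e) contributes 60
  first=2(f) contributes 30
  first=3(d) contributes 15
|[w]| = 105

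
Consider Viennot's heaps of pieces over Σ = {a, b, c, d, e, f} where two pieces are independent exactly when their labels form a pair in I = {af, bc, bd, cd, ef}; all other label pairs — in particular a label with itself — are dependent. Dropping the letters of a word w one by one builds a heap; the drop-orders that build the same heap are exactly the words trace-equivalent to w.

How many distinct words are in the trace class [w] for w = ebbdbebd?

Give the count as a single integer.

drop 0:e onto floor
drop 1:b onto {0:e}
drop 2:b onto {1:b}
drop 3:d onto {0:e}
drop 4:b onto {2:b}
drop 5:e onto {3:d, 4:b}
drop 6:b onto {5:e}
drop 7:d onto {5:e}
ground layer = {0:e}
drop-orders for the pieces not yet dropped (sum over which currently-grounded one goes next):
  1 to go: {6} 1  {7} 1
  2 to go: {6,7} 2
  3 to go: {5,6,7} 2
  4 to go: {3,5,6,7} 2  {4,5,6,7} 2
  5 to go: {2,4,5,6,7} 2  {3,4,5,6,7} 4
  6 to go: {1,2,4,5,6,7} 2  {2,3,4,5,6,7} 6
  if 0:e drops first: 8 orders

8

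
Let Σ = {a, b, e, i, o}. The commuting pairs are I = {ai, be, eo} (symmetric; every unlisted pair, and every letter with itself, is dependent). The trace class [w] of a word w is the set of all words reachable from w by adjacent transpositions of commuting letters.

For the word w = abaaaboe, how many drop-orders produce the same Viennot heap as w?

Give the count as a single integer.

drop 0:a onto floor
drop 1:b onto {0:a}
drop 2:a onto {1:b}
drop 3:a onto {2:a}
drop 4:a onto {3:a}
drop 5:b onto {4:a}
drop 6:o onto {5:b}
drop 7:e onto {4:a}
ground layer = {0:a}
drop-orders for the pieces not yet dropped (sum over which currently-grounded one goes next):
  1 to go: {6} 1  {7} 1
  2 to go: {5,6} 1  {6,7} 2
  3 to go: {5,6,7} 3
  4 to go: {4,5,6,7} 3
  5 to go: {3,4,5,6,7} 3
  6 to go: {2,3,4,5,6,7} 3
  if 0:a drops first: 3 orders

3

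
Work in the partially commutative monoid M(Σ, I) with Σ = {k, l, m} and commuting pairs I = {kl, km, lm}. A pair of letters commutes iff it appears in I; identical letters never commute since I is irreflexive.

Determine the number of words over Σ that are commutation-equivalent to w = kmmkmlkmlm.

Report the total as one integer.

0(k) covers ∅
1(m) covers ∅
2(m) covers 1:m
3(k) covers 0:k
4(m) covers 2:m
5(l) covers ∅
6(k) covers 3:k
7(m) covers 4:m
8(l) covers 5:l
9(m) covers 7:m
floor of heap: 0:k, 1:m, 5:l
completions by unplaced set U, small U first (add the entries for U minus each lowest piece of U):
  |U|=1: {6}:1  {8}:1  {9}:1
  |U|=2: {3,6}:1  {5,8}:1  {6,8}:2  {6,9}:2  {7,9}:1  {8,9}:2
  |U|=3: {0,3,6}:1  {3,6,8}:3  {3,6,9}:3  {4,7,9}:1  {5,6,8}:3  {5,8,9}:3  {6,7,9}:3  {6,8,9}:6  {7,8,9}:3
  |U|=4: {0,3,6,8}:4  {0,3,6,9}:4  {2,4,7,9}:1  {3,5,6,8}:6  {3,6,7,9}:6  {3,6,8,9}:12  {4,6,7,9}:4  {4,7,8,9}:4  {5,6,8,9}:12  {5,7,8,9}:6  {6,7,8,9}:12
  |U|=5: {0,3,5,6,8}:10  {0,3,6,7,9}:10  {0,3,6,8,9}:20  {1,2,4,7,9}:1  {2,4,6,7,9}:5  {2,4,7,8,9}:5  {3,4,6,7,9}:10  {3,5,6,8,9}:30  {3,6,7,8,9}:30  {4,5,7,8,9}:10  {4,6,7,8,9}:20  {5,6,7,8,9}:30
  |U|=6: {0,3,4,6,7,9}:20  {0,3,5,6,8,9}:60  {0,3,6,7,8,9}:60  {1,2,4,6,7,9}:6  {1,2,4,7,8,9}:6  {2,3,4,6,7,9}:15  {2,4,5,7,8,9}:15  {2,4,6,7,8,9}:30  {3,4,6,7,8,9}:60  {3,5,6,7,8,9}:90  {4,5,6,7,8,9}:60
  |U|=7: {0,2,3,4,6,7,9}:35  {0,3,4,6,7,8,9}:140  {0,3,5,6,7,8,9}:210  {1,2,3,4,6,7,9}:21  {1,2,4,5,7,8,9}:21  {1,2,4,6,7,8,9}:42  {2,3,4,6,7,8,9}:105  {2,4,5,6,7,8,9}:105  {3,4,5,6,7,8,9}:210
  |U|=8: {0,1,2,3,4,6,7,9}:56  {0,2,3,4,6,7,8,9}:280  {0,3,4,5,6,7,8,9}:560  {1,2,3,4,6,7,8,9}:168  {1,2,4,5,6,7,8,9}:168  {2,3,4,5,6,7,8,9}:420
  start at 0(k): 756
  start at 1(m): 1260
  start at 5(l): 504
sum over floor = 2520

2520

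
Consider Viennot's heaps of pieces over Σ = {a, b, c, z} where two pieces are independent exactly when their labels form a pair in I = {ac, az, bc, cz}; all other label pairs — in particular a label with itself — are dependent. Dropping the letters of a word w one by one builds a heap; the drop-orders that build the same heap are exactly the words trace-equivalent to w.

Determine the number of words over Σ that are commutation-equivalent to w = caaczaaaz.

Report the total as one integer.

0(c) covers ∅
1(a) covers ∅
2(a) covers 1:a
3(c) covers 0:c
4(z) covers ∅
5(a) covers 2:a
6(a) covers 5:a
7(a) covers 6:a
8(z) covers 4:z
floor of heap: 0:c, 1:a, 4:z
completions by unplaced set U, small U first (add the entries for U minus each lowest piece of U):
  |U|=1: {3}:1  {7}:1  {8}:1
  |U|=2: {0,3}:1  {3,7}:2  {3,8}:2  {4,8}:1  {6,7}:1  {7,8}:2
  |U|=3: {0,3,7}:3  {0,3,8}:3  {3,4,8}:3  {3,6,7}:3  {3,7,8}:6  {4,7,8}:3  {5,6,7}:1  {6,7,8}:3
  |U|=4: {0,3,4,8}:6  {0,3,6,7}:6  {0,3,7,8}:12  {2,5,6,7}:1  {3,4,7,8}:12  {3,5,6,7}:4  {3,6,7,8}:12  {4,6,7,8}:6  {5,6,7,8}:4
  |U|=5: {0,3,4,7,8}:30  {0,3,5,6,7}:10  {0,3,6,7,8}:30  {1,2,5,6,7}:1  {2,3,5,6,7}:5  {2,5,6,7,8}:5  {3,4,6,7,8}:30  {3,5,6,7,8}:20  {4,5,6,7,8}:10
  |U|=6: {0,2,3,5,6,7}:15  {0,3,4,6,7,8}:90  {0,3,5,6,7,8}:60  {1,2,3,5,6,7}:6  {1,2,5,6,7,8}:6  {2,3,5,6,7,8}:30  {2,4,5,6,7,8}:15  {3,4,5,6,7,8}:60
  |U|=7: {0,1,2,3,5,6,7}:21  {0,2,3,5,6,7,8}:105  {0,3,4,5,6,7,8}:210  {1,2,3,5,6,7,8}:42  {1,2,4,5,6,7,8}:21  {2,3,4,5,6,7,8}:105
  start at 0(c): 168
  start at 1(a): 420
  start at 4(z): 168
sum over floor = 756

756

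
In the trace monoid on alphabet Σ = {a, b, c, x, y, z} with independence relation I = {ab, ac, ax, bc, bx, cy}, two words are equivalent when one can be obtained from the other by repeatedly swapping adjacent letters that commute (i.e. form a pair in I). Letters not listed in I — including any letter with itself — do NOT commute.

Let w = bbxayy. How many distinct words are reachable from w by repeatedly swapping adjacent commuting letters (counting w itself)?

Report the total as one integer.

12

drop 0:b onto floor
drop 1:b onto {0:b}
drop 2:x onto floor
drop 3:a onto floor
drop 4:y onto {1:b, 2:x, 3:a}
drop 5:y onto {4:y}
ground layer = {0:b, 2:x, 3:a}
drop-orders for the pieces not yet dropped (sum over which currently-grounded one goes next):
  1 to go: {5} 1
  2 to go: {4,5} 1
  3 to go: {1,4,5} 1  {2,4,5} 1  {3,4,5} 1
  4 to go: {0,1,4,5} 1  {1,2,4,5} 2  {1,3,4,5} 2  {2,3,4,5} 2
  if 0:b drops first: 6 orders
  if 2:x drops first: 3 orders
  if 3:a drops first: 3 orders
heap linearizations: 12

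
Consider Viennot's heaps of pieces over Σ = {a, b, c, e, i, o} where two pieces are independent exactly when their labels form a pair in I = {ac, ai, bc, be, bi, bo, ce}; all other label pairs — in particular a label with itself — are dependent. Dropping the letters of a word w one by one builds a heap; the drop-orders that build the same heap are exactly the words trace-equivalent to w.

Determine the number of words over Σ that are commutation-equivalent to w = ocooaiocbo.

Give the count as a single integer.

0(o) covers ∅
1(c) covers 0:o
2(o) covers 1:c
3(o) covers 2:o
4(a) covers 3:o
5(i) covers 3:o
6(o) covers 4:a, 5:i
7(c) covers 6:o
8(b) covers 4:a
9(o) covers 7:c
floor of heap: 0:o
completions by unplaced set U, small U first (add the entries for U minus each lowest piece of U):
  |U|=1: {8}:1  {9}:1
  |U|=2: {7,9}:1  {8,9}:2
  |U|=3: {6,7,9}:1  {7,8,9}:3
  |U|=4: {5,6,7,9}:1  {6,7,8,9}:4
  |U|=5: {4,6,7,8,9}:4  {5,6,7,8,9}:5
  |U|=6: {4,5,6,7,8,9}:9
  |U|=7: {3,4,5,6,7,8,9}:9
  |U|=8: {2,3,4,5,6,7,8,9}:9
  start at 0(o): 9

9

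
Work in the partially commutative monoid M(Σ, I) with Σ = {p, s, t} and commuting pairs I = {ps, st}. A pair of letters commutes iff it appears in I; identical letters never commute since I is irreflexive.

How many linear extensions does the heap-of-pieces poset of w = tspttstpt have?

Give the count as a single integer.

drop 0:t onto floor
drop 1:s onto floor
drop 2:p onto {0:t}
drop 3:t onto {2:p}
drop 4:t onto {3:t}
drop 5:s onto {1:s}
drop 6:t onto {4:t}
drop 7:p onto {6:t}
drop 8:t onto {7:p}
ground layer = {0:t, 1:s}
drop-orders for the pieces not yet dropped (sum over which currently-grounded one goes next):
  1 to go: {5} 1  {8} 1
  2 to go: {1,5} 1  {5,8} 2  {7,8} 1
  3 to go: {1,5,8} 3  {5,7,8} 3  {6,7,8} 1
  4 to go: {1,5,7,8} 6  {4,6,7,8} 1  {5,6,7,8} 4
  5 to go: {1,5,6,7,8} 10  {3,4,6,7,8} 1  {4,5,6,7,8} 5
  6 to go: {1,4,5,6,7,8} 15  {2,3,4,6,7,8} 1  {3,4,5,6,7,8} 6
  7 to go: {0,2,3,4,6,7,8} 1  {1,3,4,5,6,7,8} 21  {2,3,4,5,6,7,8} 7
  if 0:t drops first: 28 orders
  if 1:s drops first: 8 orders
heap linearizations: 36

36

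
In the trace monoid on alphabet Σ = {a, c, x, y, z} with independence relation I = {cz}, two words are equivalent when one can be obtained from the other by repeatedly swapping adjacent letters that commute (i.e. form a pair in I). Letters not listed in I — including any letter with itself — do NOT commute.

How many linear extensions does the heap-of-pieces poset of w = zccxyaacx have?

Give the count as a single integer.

piece 0:z — minimal
piece 1:c — minimal
piece 2:c rests on {1:c}
piece 3:x rests on {0:z, 2:c}
piece 4:y rests on {3:x}
piece 5:a rests on {4:y}
piece 6:a rests on {5:a}
piece 7:c rests on {6:a}
piece 8:x rests on {7:c}
minimal pieces: {0:z, 1:c}
ways to finish when only these pieces remain (= sum over removing one remaining piece with nothing left below it):
  1 left: {8}→1
  2 left: {7,8}→1
  3 left: {6,7,8}→1
  4 left: {5,6,7,8}→1
  5 left: {4,5,6,7,8}→1
  6 left: {3,4,5,6,7,8}→1
  7 left: {0,3,4,5,6,7,8}→1  {2,3,4,5,6,7,8}→1
  placing 0:z first → 1 extensions
  placing 1:c first → 2 extensions
total linear extensions = 3

3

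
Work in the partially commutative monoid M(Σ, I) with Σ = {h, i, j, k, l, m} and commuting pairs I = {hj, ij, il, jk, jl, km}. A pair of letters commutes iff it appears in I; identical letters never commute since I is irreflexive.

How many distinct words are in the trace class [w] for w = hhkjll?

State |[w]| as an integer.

6

0(h) covers ∅
1(h) covers 0:h
2(k) covers 1:h
3(j) covers ∅
4(l) covers 2:k
5(l) covers 4:l
floor of heap: 0:h, 3:j
completions by unplaced set U, small U first (add the entries for U minus each lowest piece of U):
  |U|=1: {3}:1  {5}:1
  |U|=2: {3,5}:2  {4,5}:1
  |U|=3: {2,4,5}:1  {3,4,5}:3
  |U|=4: {1,2,4,5}:1  {2,3,4,5}:4
  start at 0(h): 5
  start at 3(j): 1
sum over floor = 6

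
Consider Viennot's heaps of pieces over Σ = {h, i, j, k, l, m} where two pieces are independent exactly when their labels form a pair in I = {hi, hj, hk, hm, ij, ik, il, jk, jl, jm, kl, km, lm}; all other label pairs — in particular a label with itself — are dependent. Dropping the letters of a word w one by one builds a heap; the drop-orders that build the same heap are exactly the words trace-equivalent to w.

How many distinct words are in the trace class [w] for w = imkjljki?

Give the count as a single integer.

1680

0(i) covers ∅
1(m) covers 0:i
2(k) covers ∅
3(j) covers ∅
4(l) covers ∅
5(j) covers 3:j
6(k) covers 2:k
7(i) covers 1:m
floor of heap: 0:i, 2:k, 3:j, 4:l
completions by unplaced set U, small U first (add the entries for U minus each lowest piece of U):
  |U|=1: {4}:1  {5}:1  {6}:1  {7}:1
  |U|=2: {1,7}:1  {2,6}:1  {3,5}:1  {4,5}:2  {4,6}:2  {4,7}:2  {5,6}:2  {5,7}:2  {6,7}:2
  |U|=3: {0,1,7}:1  {1,4,7}:3  {1,5,7}:3  {1,6,7}:3  {2,4,6}:3  {2,5,6}:3  {2,6,7}:3  {3,4,5}:3  {3,5,6}:3  {3,5,7}:3  {4,5,6}:6  {4,5,7}:6  {4,6,7}:6  {5,6,7}:6
  |U|=4: {0,1,4,7}:4  {0,1,5,7}:4  {0,1,6,7}:4  {1,2,6,7}:6  {1,3,5,7}:6  {1,4,5,7}:12  {1,4,6,7}:12  {1,5,6,7}:12  {2,3,5,6}:6  {2,4,5,6}:12  {2,4,6,7}:12  {2,5,6,7}:12  {3,4,5,6}:12  {3,4,5,7}:12  {3,5,6,7}:12  {4,5,6,7}:24
  |U|=5: {0,1,2,6,7}:10  {0,1,3,5,7}:10  {0,1,4,5,7}:20  {0,1,4,6,7}:20  {0,1,5,6,7}:20  {1,2,4,6,7}:30  {1,2,5,6,7}:30  {1,3,4,5,7}:30  {1,3,5,6,7}:30  {1,4,5,6,7}:60  {2,3,4,5,6}:30  {2,3,5,6,7}:30  {2,4,5,6,7}:60  {3,4,5,6,7}:60
  |U|=6: {0,1,2,4,6,7}:60  {0,1,2,5,6,7}:60  {0,1,3,4,5,7}:60  {0,1,3,5,6,7}:60  {0,1,4,5,6,7}:120  {1,2,3,5,6,7}:90  {1,2,4,5,6,7}:180  {1,3,4,5,6,7}:180  {2,3,4,5,6,7}:180
  start at 0(i): 630
  start at 2(k): 420
  start at 3(j): 420
  start at 4(l): 210
sum over floor = 1680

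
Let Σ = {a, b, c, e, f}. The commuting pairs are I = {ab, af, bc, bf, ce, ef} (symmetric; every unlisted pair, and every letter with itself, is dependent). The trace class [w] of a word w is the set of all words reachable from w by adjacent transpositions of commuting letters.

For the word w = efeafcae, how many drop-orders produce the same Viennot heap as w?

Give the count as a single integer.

10

0(e) covers ∅
1(f) covers ∅
2(e) covers 0:e
3(a) covers 2:e
4(f) covers 1:f
5(c) covers 3:a, 4:f
6(a) covers 5:c
7(e) covers 6:a
floor of heap: 0:e, 1:f
completions by unplaced set U, small U first (add the entries for U minus each lowest piece of U):
  |U|=1: {7}:1
  |U|=2: {6,7}:1
  |U|=3: {5,6,7}:1
  |U|=4: {3,5,6,7}:1  {4,5,6,7}:1
  |U|=5: {1,4,5,6,7}:1  {2,3,5,6,7}:1  {3,4,5,6,7}:2
  |U|=6: {0,2,3,5,6,7}:1  {1,3,4,5,6,7}:3  {2,3,4,5,6,7}:3
  start at 0(e): 6
  start at 1(f): 4
sum over floor = 10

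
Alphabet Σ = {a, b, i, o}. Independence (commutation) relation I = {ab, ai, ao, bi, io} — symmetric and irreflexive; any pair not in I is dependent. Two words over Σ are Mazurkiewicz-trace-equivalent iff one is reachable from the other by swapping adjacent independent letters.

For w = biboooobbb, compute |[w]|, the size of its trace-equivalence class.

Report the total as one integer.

drop 0:b onto floor
drop 1:i onto floor
drop 2:b onto {0:b}
drop 3:o onto {2:b}
drop 4:o onto {3:o}
drop 5:o onto {4:o}
drop 6:o onto {5:o}
drop 7:b onto {6:o}
drop 8:b onto {7:b}
drop 9:b onto {8:b}
ground layer = {0:b, 1:i}
drop-orders for the pieces not yet dropped (sum over which currently-grounded one goes next):
  1 to go: {1} 1  {9} 1
  2 to go: {1,9} 2  {8,9} 1
  3 to go: {1,8,9} 3  {7,8,9} 1
  4 to go: {1,7,8,9} 4  {6,7,8,9} 1
  5 to go: {1,6,7,8,9} 5  {5,6,7,8,9} 1
  6 to go: {1,5,6,7,8,9} 6  {4,5,6,7,8,9} 1
  7 to go: {1,4,5,6,7,8,9} 7  {3,4,5,6,7,8,9} 1
  8 to go: {1,3,4,5,6,7,8,9} 8  {2,3,4,5,6,7,8,9} 1
  if 0:b drops first: 9 orders
  if 1:i drops first: 1 orders
heap linearizations: 10

10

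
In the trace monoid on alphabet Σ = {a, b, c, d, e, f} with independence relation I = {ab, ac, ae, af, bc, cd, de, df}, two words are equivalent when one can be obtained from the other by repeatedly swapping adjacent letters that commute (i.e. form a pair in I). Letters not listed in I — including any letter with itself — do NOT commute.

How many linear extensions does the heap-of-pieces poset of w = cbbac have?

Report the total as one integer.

drop 0:c onto floor
drop 1:b onto floor
drop 2:b onto {1:b}
drop 3:a onto floor
drop 4:c onto {0:c}
ground layer = {0:c, 1:b, 3:a}
drop-orders for the pieces not yet dropped (sum over which currently-grounded one goes next):
  1 to go: {2} 1  {3} 1  {4} 1
  2 to go: {0,4} 1  {1,2} 1  {2,3} 2  {2,4} 2  {3,4} 2
  3 to go: {0,2,4} 3  {0,3,4} 3  {1,2,3} 3  {1,2,4} 3  {2,3,4} 6
  if 0:c drops first: 12 orders
  if 1:b drops first: 12 orders
  if 3:a drops first: 6 orders
heap linearizations: 30

30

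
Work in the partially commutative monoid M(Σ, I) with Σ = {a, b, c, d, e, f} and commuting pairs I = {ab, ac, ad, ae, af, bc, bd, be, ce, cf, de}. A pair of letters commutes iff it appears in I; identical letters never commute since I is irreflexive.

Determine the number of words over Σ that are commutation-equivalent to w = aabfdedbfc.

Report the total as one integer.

0(a) covers ∅
1(a) covers 0:a
2(b) covers ∅
3(f) covers 2:b
4(d) covers 3:f
5(e) covers 3:f
6(d) covers 4:d
7(b) covers 3:f
8(f) covers 5:e, 6:d, 7:b
9(c) covers 6:d
floor of heap: 0:a, 2:b
completions by unplaced set U, small U first (add the entries for U minus each lowest piece of U):
  |U|=1: {1}:1  {8}:1  {9}:1
  |U|=2: {0,1}:1  {1,8}:2  {1,9}:2  {5,8}:1  {7,8}:1  {8,9}:2
  |U|=3: {0,1,8}:3  {0,1,9}:3  {1,5,8}:3  {1,7,8}:3  {1,8,9}:6  {5,7,8}:2  {5,8,9}:3  {6,8,9}:2  {7,8,9}:3
  |U|=4: {0,1,5,8}:6  {0,1,7,8}:6  {0,1,8,9}:12  {1,5,7,8}:8  {1,5,8,9}:12  {1,6,8,9}:8  {1,7,8,9}:12  {4,6,8,9}:2  {5,6,8,9}:5  {5,7,8,9}:8  {6,7,8,9}:5
  |U|=5: {0,1,5,7,8}:20  {0,1,5,8,9}:30  {0,1,6,8,9}:20  {0,1,7,8,9}:30  {1,4,6,8,9}:10  {1,5,6,8,9}:25  {1,5,7,8,9}:40  {1,6,7,8,9}:25  {4,5,6,8,9}:7  {4,6,7,8,9}:7  {5,6,7,8,9}:18
  |U|=6: {0,1,4,6,8,9}:30  {0,1,5,6,8,9}:75  {0,1,5,7,8,9}:120  {0,1,6,7,8,9}:75  {1,4,5,6,8,9}:42  {1,4,6,7,8,9}:42  {1,5,6,7,8,9}:108  {4,5,6,7,8,9}:32
  |U|=7: {0,1,4,5,6,8,9}:147  {0,1,4,6,7,8,9}:147  {0,1,5,6,7,8,9}:378  {1,4,5,6,7,8,9}:224  {3,4,5,6,7,8,9}:32
  |U|=8: {0,1,4,5,6,7,8,9}:896  {1,3,4,5,6,7,8,9}:256  {2,3,4,5,6,7,8,9}:32
  start at 0(a): 288
  start at 2(b): 1152
sum over floor = 1440

1440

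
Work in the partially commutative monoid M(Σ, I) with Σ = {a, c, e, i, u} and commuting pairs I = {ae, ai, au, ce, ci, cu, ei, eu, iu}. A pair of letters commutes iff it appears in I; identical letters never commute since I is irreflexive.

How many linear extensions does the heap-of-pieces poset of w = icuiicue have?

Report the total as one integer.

1680

0(i) covers ∅
1(c) covers ∅
2(u) covers ∅
3(i) covers 0:i
4(i) covers 3:i
5(c) covers 1:c
6(u) covers 2:u
7(e) covers ∅
floor of heap: 0:i, 1:c, 2:u, 7:e
completions by unplaced set U, small U first (add the entries for U minus each lowest piece of U):
  |U|=1: {4}:1  {5}:1  {6}:1  {7}:1
  |U|=2: {1,5}:1  {2,6}:1  {3,4}:1  {4,5}:2  {4,6}:2  {4,7}:2  {5,6}:2  {5,7}:2  {6,7}:2
  |U|=3: {0,3,4}:1  {1,4,5}:3  {1,5,6}:3  {1,5,7}:3  {2,4,6}:3  {2,5,6}:3  {2,6,7}:3  {3,4,5}:3  {3,4,6}:3  {3,4,7}:3  {4,5,6}:6  {4,5,7}:6  {4,6,7}:6  {5,6,7}:6
  |U|=4: {0,3,4,5}:4  {0,3,4,6}:4  {0,3,4,7}:4  {1,2,5,6}:6  {1,3,4,5}:6  {1,4,5,6}:12  {1,4,5,7}:12  {1,5,6,7}:12  {2,3,4,6}:6  {2,4,5,6}:12  {2,4,6,7}:12  {2,5,6,7}:12  {3,4,5,6}:12  {3,4,5,7}:12  {3,4,6,7}:12  {4,5,6,7}:24
  |U|=5: {0,1,3,4,5}:10  {0,2,3,4,6}:10  {0,3,4,5,6}:20  {0,3,4,5,7}:20  {0,3,4,6,7}:20  {1,2,4,5,6}:30  {1,2,5,6,7}:30  {1,3,4,5,6}:30  {1,3,4,5,7}:30  {1,4,5,6,7}:60  {2,3,4,5,6}:30  {2,3,4,6,7}:30  {2,4,5,6,7}:60  {3,4,5,6,7}:60
  |U|=6: {0,1,3,4,5,6}:60  {0,1,3,4,5,7}:60  {0,2,3,4,5,6}:60  {0,2,3,4,6,7}:60  {0,3,4,5,6,7}:120  {1,2,3,4,5,6}:90  {1,2,4,5,6,7}:180  {1,3,4,5,6,7}:180  {2,3,4,5,6,7}:180
  start at 0(i): 630
  start at 1(c): 420
  start at 2(u): 420
  start at 7(e): 210
sum over floor = 1680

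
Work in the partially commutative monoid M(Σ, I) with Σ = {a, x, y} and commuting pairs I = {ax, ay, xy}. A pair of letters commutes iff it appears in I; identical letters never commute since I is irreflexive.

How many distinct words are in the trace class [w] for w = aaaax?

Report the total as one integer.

0(a) covers ∅
1(a) covers 0:a
2(a) covers 1:a
3(a) covers 2:a
4(x) covers ∅
floor of heap: 0:a, 4:x
completions by unplaced set U, small U first (add the entries for U minus each lowest piece of U):
  |U|=1: {3}:1  {4}:1
  |U|=2: {2,3}:1  {3,4}:2
  |U|=3: {1,2,3}:1  {2,3,4}:3
  start at 0(a): 4
  start at 4(x): 1
sum over floor = 5

5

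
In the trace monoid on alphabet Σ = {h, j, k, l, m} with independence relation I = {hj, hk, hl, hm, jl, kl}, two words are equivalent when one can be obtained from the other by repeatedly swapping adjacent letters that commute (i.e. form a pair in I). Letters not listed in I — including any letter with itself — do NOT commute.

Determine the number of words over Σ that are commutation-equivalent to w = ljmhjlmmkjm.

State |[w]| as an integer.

44

drop 0:l onto floor
drop 1:j onto floor
drop 2:m onto {0:l, 1:j}
drop 3:h onto floor
drop 4:j onto {2:m}
drop 5:l onto {2:m}
drop 6:m onto {4:j, 5:l}
drop 7:m onto {6:m}
drop 8:k onto {7:m}
drop 9:j onto {8:k}
drop 10:m onto {9:j}
ground layer = {0:l, 1:j, 3:h}
drop-orders for the pieces not yet dropped (sum over which currently-grounded one goes next):
  1 to go: {3} 1  {10} 1
  2 to go: {3,10} 2  {9,10} 1
  3 to go: {3,9,10} 3  {8,9,10} 1
  4 to go: {3,8,9,10} 4  {7,8,9,10} 1
  5 to go: {3,7,8,9,10} 5  {6,7,8,9,10} 1
  6 to go: {3,6,7,8,9,10} 6  {4,6,7,8,9,10} 1  {5,6,7,8,9,10} 1
  7 to go: {3,4,6,7,8,9,10} 7  {3,5,6,7,8,9,10} 7  {4,5,6,7,8,9,10} 2
  8 to go: {2,4,5,6,7,8,9,10} 2  {3,4,5,6,7,8,9,10} 16
  9 to go: {0,2,4,5,6,7,8,9,10} 2  {1,2,4,5,6,7,8,9,10} 2  {2,3,4,5,6,7,8,9,10} 18
  if 0:l drops first: 20 orders
  if 1:j drops first: 20 orders
  if 3:h drops first: 4 orders
heap linearizations: 44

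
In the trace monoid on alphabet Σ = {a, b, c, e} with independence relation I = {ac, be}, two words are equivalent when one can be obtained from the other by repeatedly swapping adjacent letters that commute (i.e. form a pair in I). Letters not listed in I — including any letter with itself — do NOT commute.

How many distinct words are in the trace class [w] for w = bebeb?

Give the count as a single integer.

0(b) covers ∅
1(e) covers ∅
2(b) covers 0:b
3(e) covers 1:e
4(b) covers 2:b
floor of heap: 0:b, 1:e
completions by unplaced set U, small U first (add the entries for U minus each lowest piece of U):
  |U|=1: {3}:1  {4}:1
  |U|=2: {1,3}:1  {2,4}:1  {3,4}:2
  |U|=3: {0,2,4}:1  {1,3,4}:3  {2,3,4}:3
  start at 0(b): 6
  start at 1(e): 4
sum over floor = 10

10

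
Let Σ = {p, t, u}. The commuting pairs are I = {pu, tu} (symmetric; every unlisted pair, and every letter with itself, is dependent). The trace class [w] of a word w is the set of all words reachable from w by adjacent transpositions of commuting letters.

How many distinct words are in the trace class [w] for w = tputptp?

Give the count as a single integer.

piece 0:t — minimal
piece 1:p rests on {0:t}
piece 2:u — minimal
piece 3:t rests on {1:p}
piece 4:p rests on {3:t}
piece 5:t rests on {4:p}
piece 6:p rests on {5:t}
minimal pieces: {0:t, 2:u}
ways to finish when only these pieces remain (= sum over removing one remaining piece with nothing left below it):
  1 left: {2}→1  {6}→1
  2 left: {2,6}→2  {5,6}→1
  3 left: {2,5,6}→3  {4,5,6}→1
  4 left: {2,4,5,6}→4  {3,4,5,6}→1
  5 left: {1,3,4,5,6}→1  {2,3,4,5,6}→5
  placing 0:t first → 6 extensions
  placing 2:u first → 1 extensions
total linear extensions = 7

7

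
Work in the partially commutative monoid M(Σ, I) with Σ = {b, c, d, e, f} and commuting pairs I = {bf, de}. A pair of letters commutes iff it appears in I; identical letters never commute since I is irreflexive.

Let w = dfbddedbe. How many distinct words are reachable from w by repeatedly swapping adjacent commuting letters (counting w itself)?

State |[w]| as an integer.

0(d) covers ∅
1(f) covers 0:d
2(b) covers 0:d
3(d) covers 1:f, 2:b
4(d) covers 3:d
5(e) covers 1:f, 2:b
6(d) covers 4:d
7(b) covers 5:e, 6:d
8(e) covers 7:b
floor of heap: 0:d
completions by unplaced set U, small U first (add the entries for U minus each lowest piece of U):
  |U|=1: {8}:1
  |U|=2: {7,8}:1
  |U|=3: {5,7,8}:1  {6,7,8}:1
  |U|=4: {4,6,7,8}:1  {5,6,7,8}:2
  |U|=5: {3,4,6,7,8}:1  {4,5,6,7,8}:3
  |U|=6: {3,4,5,6,7,8}:4
  |U|=7: {1,3,4,5,6,7,8}:4  {2,3,4,5,6,7,8}:4
  start at 0(d): 8

8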